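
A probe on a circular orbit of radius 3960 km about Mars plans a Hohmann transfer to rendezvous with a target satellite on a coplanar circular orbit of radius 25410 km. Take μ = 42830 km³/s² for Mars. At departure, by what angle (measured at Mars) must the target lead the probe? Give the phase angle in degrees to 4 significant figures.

φ = 100.9°

Semi-major axis of the transfer orbit: a_t = (3960 + 25410)/2 = 14685 km.
Transfer time t = π√(a_t³/μ) = 27013.9 s.
The target's mean motion on its circular orbit is ω₂ = √(μ/r₂³) = 5.10937×10^-5 rad/s.
Angle swept by the target during transfer: ω₂·t = 1.3802 rad = 79.08°.
Arrival is 180° from departure on the ellipse, so φ = 180° − 79.08° = 100.9°.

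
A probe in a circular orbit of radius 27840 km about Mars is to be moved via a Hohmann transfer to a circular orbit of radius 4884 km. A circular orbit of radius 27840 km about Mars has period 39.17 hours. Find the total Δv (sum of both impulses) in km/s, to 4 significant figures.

Δv = 1.464 km/s

From Kepler's third law T² = 4π²r³/μ at r = 27840 km, T = 39.17 hours = 39.17 × 3600 s = 1.41012×10^5 s: μ = 4π²r³/T² = 42840.6 km³/s².
Transfer-ellipse semi-major axis a_t = (r₁ + r₂)/2 = (27840 + 4884)/2 = 16362 km.
Circular speed at r₁: v₁ = √(μ/r₁) = √(42840.6/27840) = 1.2405 km/s.
On the transfer ellipse at r₁, vis-viva gives v_a = √[μ(2/r₁ − 1/a_t)] = 0.67774 km/s.
First burn Δv₁ = |v_a − v₁| = 0.5628 km/s.
Circular speed at r₂: v₂ = √(μ/r₂) = 2.9617 km/s.
Transfer-orbit speed at r₂: v_p = √[μ(2/r₂ − 1/a_t)] = 3.8633 km/s.
Second burn Δv₂ = |v₂ − v_p| = 0.9016 km/s.
Total Δv = Δv₁ + Δv₂ = 1.464 km/s.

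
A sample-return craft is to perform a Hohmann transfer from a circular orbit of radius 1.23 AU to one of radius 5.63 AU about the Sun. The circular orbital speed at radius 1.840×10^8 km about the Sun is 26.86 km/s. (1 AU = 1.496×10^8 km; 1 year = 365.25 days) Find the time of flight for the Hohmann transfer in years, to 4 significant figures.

From the circular-orbit relation v² = μ/r at r = 1.840×10^8 km: μ = v²r = (26.86)² × 1.840×10^8 = 1.32749×10^11 km³/s².
In km: r₁ = 1.23 × 1.496×10^8 = 1.84008×10^8 km; r₂ = 5.63 × 1.496×10^8 = 8.42248×10^8 km.
Transfer-ellipse semi-major axis a_t = (r₁ + r₂)/2 = (1.84008×10^8 + 8.42248×10^8)/2 = 5.13128×10^8 km.
By Kepler's third law the transfer-orbit period is T = 2π√(a_t³/μ), so t = T/2 = 1.0022×10^8 s.
Converting: 1.0022×10^8 s ÷ 3.15576×10^7 s/year (365.25 × 86400) = 3.176 years.

t = 3.176 years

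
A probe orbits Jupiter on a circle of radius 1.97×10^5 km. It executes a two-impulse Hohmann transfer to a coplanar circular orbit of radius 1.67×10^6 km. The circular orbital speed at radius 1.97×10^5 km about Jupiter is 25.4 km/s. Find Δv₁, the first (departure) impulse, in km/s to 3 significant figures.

From the circular-orbit relation v² = μ/r at r = 1.97×10^5 km: μ = v²r = (25.4)² × 1.97×10^5 = 1.27097×10^8 km³/s².
The Hohmann ellipse has a_t = (r₁ + r₂)/2 = 9.335×10^5 km.
Circular speed at r = 1.970×10^5 km: v_c = √(μ/r) = 25.400 km/s.
Vis-viva on the transfer ellipse at r = 1.970×10^5 km gives v_t = √[μ(2/r − 1/a_t)] = 33.973 km/s.
Δv₁ = |v_t − v_c| = |33.973 − 25.400| = 8.573 km/s.

Δv₁ = 8.57 km/s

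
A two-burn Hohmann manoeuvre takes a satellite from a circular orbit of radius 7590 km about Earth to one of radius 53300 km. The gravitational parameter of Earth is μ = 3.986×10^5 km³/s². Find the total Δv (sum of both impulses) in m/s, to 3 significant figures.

Δv = 3710 m/s

The Hohmann ellipse has a_t = (r₁ + r₂)/2 = 30445 km.
At r₁ the circular-orbit speed is v₁ = √(μ/r₁) = 7.247 km/s.
Transfer-orbit speed at r₁ (vis-viva): v_p = √[μ(2/r₁ − 1/a_t)] = 9.589 km/s.
First burn Δv₁ = |v_p − v₁| = 2.342 km/s.
At r₂, v₂ = √(μ/r₂) = 2.7347 km/s.
Transfer-orbit speed at r₂: v_a = √[μ(2/r₂ − 1/a_t)] = 1.3654 km/s.
Second burn Δv₂ = |v₂ − v_a| = 1.369 km/s.
Δv = Δv₁ + Δv₂ = 2.342 + 1.369 = 3.711 km/s.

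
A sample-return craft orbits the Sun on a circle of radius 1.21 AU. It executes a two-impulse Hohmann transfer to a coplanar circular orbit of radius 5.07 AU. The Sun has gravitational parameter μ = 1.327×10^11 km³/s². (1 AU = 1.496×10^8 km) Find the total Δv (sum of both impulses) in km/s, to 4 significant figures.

In km: r₁ = 1.21 × 1.496×10^8 = 1.81016×10^8 km; r₂ = 5.07 × 1.496×10^8 = 7.58472×10^8 km.
Semi-major axis of the transfer orbit: a_t = (1.81016×10^8 + 7.58472×10^8)/2 = 4.69744×10^8 km.
At r₁ the circular-orbit speed is v₁ = √(μ/r₁) = 27.076 km/s.
On the transfer ellipse at r₁, v² = μ(2/r − 1/a) gives v_p = √[μ(2/r₁ − 1/a_t)] = 34.405 km/s.
First burn Δv₁ = |v_p − v₁| = 7.3290 km/s.
Circular speed at r₂: v₂ = √(μ/r₂) = 13.22713 km/s.
Transfer-orbit speed at r₂: v_a = √[μ(2/r₂ − 1/a_t)] = 8.210953 km/s.
Second burn Δv₂ = |v₂ − v_a| = 5.0162 km/s.
Total Δv = Δv₁ + Δv₂ = 12.35 km/s.

Δv = 12.35 km/s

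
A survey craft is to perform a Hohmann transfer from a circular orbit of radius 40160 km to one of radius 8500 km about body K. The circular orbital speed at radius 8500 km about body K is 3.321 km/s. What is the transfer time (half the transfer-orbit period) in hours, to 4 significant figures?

t = 10.82 hours

From the circular-orbit relation v² = μ/r at r = 8500 km: μ = v²r = (3.321)² × 8500 = 93746.8 km³/s².
Transfer-ellipse semi-major axis a_t = (r₁ + r₂)/2 = (40160 + 8500)/2 = 24330 km.
By Kepler's third law the transfer-orbit period is T = 2π√(a_t³/μ), so t = T/2 = 38940 s.
Converting: 38940 s ÷ 3600 s/hour = 10.82 hours.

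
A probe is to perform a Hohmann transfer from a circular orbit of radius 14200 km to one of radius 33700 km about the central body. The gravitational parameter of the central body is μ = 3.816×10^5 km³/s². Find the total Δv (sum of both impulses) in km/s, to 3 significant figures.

Δv = 1.74 km/s

The Hohmann ellipse has a_t = (r₁ + r₂)/2 = 23950 km.
At r₁ the circular-orbit speed is v₁ = √(μ/r₁) = 5.18394 km/s.
On the transfer ellipse at r₁, vis-viva equation gives v_p = √[μ(2/r₁ − 1/a_t)] = 6.14925 km/s.
First burn Δv₁ = |v_p − v₁| = 0.9653 km/s.
At r₂, v₂ = √(μ/r₂) = 3.365 km/s.
Transfer-orbit speed at r₂: v_a = √[μ(2/r₂ − 1/a_t)] = 2.591 km/s.
Second burn Δv₂ = |v₂ − v_a| = 0.7740 km/s.
Total Δv = Δv₁ + Δv₂ = 1.739 km/s.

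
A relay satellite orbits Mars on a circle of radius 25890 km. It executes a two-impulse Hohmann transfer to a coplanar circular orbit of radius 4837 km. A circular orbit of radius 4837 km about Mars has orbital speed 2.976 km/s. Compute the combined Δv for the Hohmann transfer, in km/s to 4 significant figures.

Δv = 1.452 km/s

From the circular-orbit relation v² = μ/r at r = 4837 km: μ = v²r = (2.976)² × 4837 = 42839.3 km³/s².
Transfer-ellipse semi-major axis a_t = (r₁ + r₂)/2 = (25890 + 4837)/2 = 15363.5 km.
Circular speed at r₁: v₁ = √(μ/r₁) = √(42839.3/25890) = 1.28634 km/s.
Transfer-orbit speed at r₁ (vis-viva): v_a = √[μ(2/r₁ − 1/a_t)] = 0.721768 km/s.
First burn Δv₁ = |v_a − v₁| = 0.5646 km/s.
At r₂, v₂ = √(μ/r₂) = 2.9760 km/s.
Transfer-orbit speed at r₂: v_p = √[μ(2/r₂ − 1/a_t)] = 3.8633 km/s.
Second burn Δv₂ = |v₂ − v_p| = 0.8873 km/s.
Total Δv = Δv₁ + Δv₂ = 1.452 km/s.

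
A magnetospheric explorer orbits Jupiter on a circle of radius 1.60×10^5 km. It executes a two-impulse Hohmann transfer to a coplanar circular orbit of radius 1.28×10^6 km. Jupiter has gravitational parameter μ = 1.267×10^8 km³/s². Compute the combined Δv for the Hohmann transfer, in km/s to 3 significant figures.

Transfer-ellipse semi-major axis a_t = (r₁ + r₂)/2 = (1.600×10^5 + 1.280×10^6)/2 = 7.200×10^5 km.
At r₁ the circular-orbit speed is v₁ = √(μ/r₁) = 28.14 km/s.
On the transfer ellipse at r₁, v² = μ(2/r − 1/a) gives v_p = √[μ(2/r₁ − 1/a_t)] = 37.52 km/s.
First burn Δv₁ = |v_p − v₁| = 9.380 km/s.
At r₂, v₂ = √(μ/r₂) = 9.949 km/s.
Transfer-orbit speed at r₂: v_a = √[μ(2/r₂ − 1/a_t)] = 4.690 km/s.
Second burn Δv₂ = |v₂ − v_a| = 5.259 km/s.
Δv = Δv₁ + Δv₂ = 9.380 + 5.259 = 14.64 km/s.

Δv = 14.6 km/s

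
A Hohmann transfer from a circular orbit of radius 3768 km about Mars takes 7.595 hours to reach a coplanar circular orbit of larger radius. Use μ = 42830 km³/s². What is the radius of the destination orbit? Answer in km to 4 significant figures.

Transfer time t = 7.595 hours = 27342 s, and t = π√(a_t³/μ).
So a_t = (μ t²/π²)^(1/3) = (42830 × (27342)² / π²)^(1/3) = 14804 km.
Since a_t = (r₁ + r₂)/2, r₂ = 2a_t − r₁ = 2×14804 − 3768 = 25840 km.

r₂ = 25840 km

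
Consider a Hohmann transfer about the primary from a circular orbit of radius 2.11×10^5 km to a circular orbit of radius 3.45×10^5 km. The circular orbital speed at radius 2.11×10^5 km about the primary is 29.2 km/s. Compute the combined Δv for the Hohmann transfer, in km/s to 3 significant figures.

Δv = 6.27 km/s

From the circular-orbit relation v² = μ/r at r = 2.11×10^5 km: μ = v²r = (29.2)² × 2.11×10^5 = 1.79907×10^8 km³/s².
The Hohmann ellipse has a_t = (r₁ + r₂)/2 = 2.780×10^5 km.
Circular speed at r₁: v₁ = √(μ/r₁) = √(1.79907×10^8/2.110×10^5) = 29.200 km/s.
On the transfer ellipse at r₁, vis-viva equation gives v_p = √[μ(2/r₁ − 1/a_t)] = 32.529 km/s.
First burn Δv₁ = |v_p − v₁| = 3.329 km/s.
At r₂, v₂ = √(μ/r₂) = 22.836 km/s.
Transfer-orbit speed at r₂: v_a = √[μ(2/r₂ − 1/a_t)] = 19.895 km/s.
Second burn Δv₂ = |v₂ − v_a| = 2.941 km/s.
Total Δv = Δv₁ + Δv₂ = 6.270 km/s.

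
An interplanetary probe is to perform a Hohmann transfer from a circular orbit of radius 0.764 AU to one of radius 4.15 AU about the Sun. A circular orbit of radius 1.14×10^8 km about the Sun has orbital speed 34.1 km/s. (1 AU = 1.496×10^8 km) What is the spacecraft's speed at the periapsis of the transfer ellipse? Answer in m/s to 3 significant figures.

v = 44300 m/s

From the circular-orbit relation v² = μ/r at r = 1.14×10^8 km: μ = v²r = (34.1)² × 1.14×10^8 = 1.32560×10^11 km³/s².
In km: r₁ = 0.764 × 1.496×10^8 = 1.142944×10^8 km; r₂ = 4.15 × 1.496×10^8 = 6.2084×10^8 km.
The Hohmann ellipse has a_t = (r₁ + r₂)/2 = 3.675672×10^8 km.
At periapsis, r = 1.142944×10^8 km.
Vis-viva: v = √[μ(2/r − 1/a_t)] = √[1.32560×10^11 × (2/1.142944×10^8 − 1/3.675672×10^8)] = 44.26 km/s.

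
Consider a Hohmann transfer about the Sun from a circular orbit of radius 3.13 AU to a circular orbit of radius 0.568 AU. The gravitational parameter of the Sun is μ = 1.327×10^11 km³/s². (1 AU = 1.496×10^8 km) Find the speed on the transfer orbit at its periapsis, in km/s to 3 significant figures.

In km: r₁ = 3.13 × 1.496×10^8 = 4.68248×10^8 km; r₂ = 0.568 × 1.496×10^8 = 8.49728×10^7 km.
Semi-major axis of the transfer orbit: a_t = (4.68248×10^8 + 8.49728×10^7)/2 = 2.766104×10^8 km.
The periapsis of the transfer ellipse is at r = 8.49728×10^7 km.
Vis-viva: v = √[μ(2/r − 1/a_t)] = √[1.327×10^11 × (2/8.49728×10^7 − 1/2.766104×10^8)] = 51.42 km/s.

v = 51.4 km/s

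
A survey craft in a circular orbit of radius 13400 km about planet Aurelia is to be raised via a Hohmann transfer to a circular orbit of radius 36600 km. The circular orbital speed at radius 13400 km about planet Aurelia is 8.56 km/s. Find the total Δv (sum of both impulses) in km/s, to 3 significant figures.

From the circular-orbit relation v² = μ/r at r = 13400 km: μ = v²r = (8.56)² × 13400 = 9.81866×10^5 km³/s².
The Hohmann ellipse has a_t = (r₁ + r₂)/2 = 25000 km.
Circular speed at r₁: v₁ = √(μ/r₁) = √(9.81866×10^5/13400) = 8.56000 km/s.
On the transfer ellipse at r₁, vis-viva gives v_p = √[μ(2/r₁ − 1/a_t)] = 10.3572 km/s.
First burn Δv₁ = |v_p − v₁| = 1.7972 km/s.
At r₂, v₂ = √(μ/r₂) = 5.1795 km/s.
Transfer-orbit speed at r₂: v_a = √[μ(2/r₂ − 1/a_t)] = 3.7920 km/s.
Second burn Δv₂ = |v₂ − v_a| = 1.3875 km/s.
Total Δv = Δv₁ + Δv₂ = 3.185 km/s.

Δv = 3.18 km/s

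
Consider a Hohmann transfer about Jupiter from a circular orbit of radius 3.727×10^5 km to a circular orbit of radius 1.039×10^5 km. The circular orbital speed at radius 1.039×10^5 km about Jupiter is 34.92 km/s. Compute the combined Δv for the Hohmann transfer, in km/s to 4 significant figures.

From the circular-orbit relation v² = μ/r at r = 1.039×10^5 km: μ = v²r = (34.92)² × 1.039×10^5 = 1.26696×10^8 km³/s².
The Hohmann ellipse has a_t = (r₁ + r₂)/2 = 2.383×10^5 km.
At r₁ the circular-orbit speed is v₁ = √(μ/r₁) = 18.4375 km/s.
On the transfer ellipse at r₁, vis-viva gives v_a = √[μ(2/r₁ − 1/a_t)] = 12.1744 km/s.
First burn Δv₁ = |v_a − v₁| = 6.263 km/s.
At r₂, v₂ = √(μ/r₂) = 34.920 km/s.
Transfer-orbit speed at r₂: v_p = √[μ(2/r₂ − 1/a_t)] = 43.671 km/s.
Second burn Δv₂ = |v₂ − v_p| = 8.751 km/s.
Δv = Δv₁ + Δv₂ = 6.263 + 8.751 = 15.01 km/s.

Δv = 15.01 km/s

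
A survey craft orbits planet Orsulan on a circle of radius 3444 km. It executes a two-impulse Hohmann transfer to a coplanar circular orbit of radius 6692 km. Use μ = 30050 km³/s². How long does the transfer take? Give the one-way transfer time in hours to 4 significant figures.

t = 1.816 hours

Semi-major axis of the transfer orbit: a_t = (3444 + 6692)/2 = 5068 km.
By Kepler's third law the transfer-orbit period is T = 2π√(a_t³/μ), so t = T/2 = 6539 s.
Converting: 6539 s ÷ 3600 s/hour = 1.816 hours.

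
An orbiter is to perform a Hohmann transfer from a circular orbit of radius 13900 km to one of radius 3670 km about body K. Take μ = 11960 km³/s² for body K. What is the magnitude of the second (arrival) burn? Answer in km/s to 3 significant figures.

The Hohmann ellipse has a_t = (r₁ + r₂)/2 = 8785 km.
Circular speed at r = 3670 km: v_c = √(μ/r) = 1.8052 km/s.
Transfer-orbit speed at the same r (vis-viva, a = a_t): v_t = √[μ(2/r − 1/a_t)] = 2.2707 km/s.
Δv₂ = |v_t − v_c| = |2.2707 − 1.8052| = 0.4655 km/s.

Δv₂ = 0.466 km/s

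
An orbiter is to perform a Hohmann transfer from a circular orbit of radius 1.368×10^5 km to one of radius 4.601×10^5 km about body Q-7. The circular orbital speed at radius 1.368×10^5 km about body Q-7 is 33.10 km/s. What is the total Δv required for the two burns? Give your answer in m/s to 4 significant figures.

From the circular-orbit relation v² = μ/r at r = 1.368×10^5 km: μ = v²r = (33.10)² × 1.368×10^5 = 1.49879×10^8 km³/s².
The Hohmann ellipse has a_t = (r₁ + r₂)/2 = 2.9845×10^5 km.
Circular speed at r₁: v₁ = √(μ/r₁) = √(1.49879×10^8/1.368×10^5) = 33.100 km/s.
Transfer-orbit speed at r₁ (v² = μ(2/r − 1/a)): v_p = √[μ(2/r₁ − 1/a_t)] = 41.098 km/s.
First burn Δv₁ = |v_p − v₁| = 7.998 km/s.
Circular speed at r₂: v₂ = √(μ/r₂) = 18.0487 km/s.
Transfer-orbit speed at r₂: v_a = √[μ(2/r₂ − 1/a_t)] = 12.2195 km/s.
Second burn Δv₂ = |v₂ − v_a| = 5.829 km/s.
Δv = Δv₁ + Δv₂ = 7.998 + 5.829 = 13.83 km/s.

Δv = 13830 m/s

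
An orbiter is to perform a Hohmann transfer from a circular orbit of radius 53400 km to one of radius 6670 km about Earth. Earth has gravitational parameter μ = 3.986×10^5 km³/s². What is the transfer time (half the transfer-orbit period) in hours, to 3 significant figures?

t = 7.19 hours

The Hohmann ellipse has a_t = (r₁ + r₂)/2 = 30035 km.
Half the transfer-orbit period gives t = π√(a_t³/μ) = 25900 s.
Converting: 25900 s ÷ 3600 s/hour = 7.19 hours.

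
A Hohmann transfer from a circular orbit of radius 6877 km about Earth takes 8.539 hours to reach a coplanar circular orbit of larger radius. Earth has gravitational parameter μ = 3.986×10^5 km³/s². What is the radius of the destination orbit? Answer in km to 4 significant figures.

Transfer time t = 8.539 hours = 30740.4 s, and t = π√(a_t³/μ).
So a_t = (μ t²/π²)^(1/3) = (3.986×10^5 × (30740.4)² / π²)^(1/3) = 33668 km.
Since a_t = (r₁ + r₂)/2, r₂ = 2a_t − r₁ = 2×33668 − 6877 = 60459 km.

r₂ = 60460 km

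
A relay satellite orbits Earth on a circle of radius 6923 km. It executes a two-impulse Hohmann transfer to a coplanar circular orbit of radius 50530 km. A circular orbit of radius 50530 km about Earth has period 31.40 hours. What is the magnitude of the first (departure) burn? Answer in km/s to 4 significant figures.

Δv₁ = 2.476 km/s

From Kepler's third law T² = 4π²r³/μ at r = 50530 km, T = 31.40 hours = 31.40 × 3600 s = 1.1304×10^5 s: μ = 4π²r³/T² = 3.98606×10^5 km³/s².
The Hohmann ellipse has a_t = (r₁ + r₂)/2 = 28726.5 km.
Circular speed at r = 6923 km: v_c = √(μ/r) = 7.5880 km/s.
Vis-viva on the transfer ellipse at r = 6923 km gives v_t = √[μ(2/r − 1/a_t)] = 10.064 km/s.
Δv₁ = |v_t − v_c| = |10.064 − 7.5880| = 2.476 km/s.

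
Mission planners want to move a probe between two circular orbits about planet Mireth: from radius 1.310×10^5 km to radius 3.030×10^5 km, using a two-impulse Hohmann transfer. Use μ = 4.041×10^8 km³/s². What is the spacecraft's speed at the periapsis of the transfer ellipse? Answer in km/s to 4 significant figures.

v = 65.63 km/s

The Hohmann ellipse has a_t = (r₁ + r₂)/2 = 2.170×10^5 km.
At periapsis, r = 1.310×10^5 km.
Applying v² = μ(2/r − 1/a_t): v = 65.63 km/s.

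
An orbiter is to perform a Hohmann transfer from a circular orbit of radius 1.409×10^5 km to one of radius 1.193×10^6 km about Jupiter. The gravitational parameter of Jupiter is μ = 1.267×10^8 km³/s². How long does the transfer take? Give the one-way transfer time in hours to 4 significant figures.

Transfer-ellipse semi-major axis a_t = (r₁ + r₂)/2 = (1.409×10^5 + 1.193×10^6)/2 = 6.6695×10^5 km.
Transfer time t = π√(a_t³/μ) = π√((6.6695×10^5)³ / 1.267×10^8) = 1.5202×10^5 s.
Converting: 1.5202×10^5 s ÷ 3600 s/hour = 42.23 hours.

t = 42.23 hours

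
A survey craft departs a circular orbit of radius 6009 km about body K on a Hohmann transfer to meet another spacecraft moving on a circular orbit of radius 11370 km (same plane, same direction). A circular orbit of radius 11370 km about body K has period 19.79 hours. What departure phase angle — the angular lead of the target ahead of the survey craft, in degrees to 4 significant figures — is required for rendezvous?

φ = 59.74°

From Kepler's third law T² = 4π²r³/μ at r = 11370 km, T = 19.79 hours = 19.79 × 3600 s = 71244 s: μ = 4π²r³/T² = 11432.6 km³/s².
The Hohmann ellipse has a_t = (r₁ + r₂)/2 = 8689.5 km.
Transfer time t = π√(a_t³/μ) = 23800 s.
Target angular speed ω₂ = √(μ/r₂³) = 8.819×10^-5 rad/s.
Angle swept by the target during transfer: ω₂·t = 2.099 rad = 120.26°.
Arrival is 180° from departure on the ellipse, so φ = 180° − 120.26° = 59.74°.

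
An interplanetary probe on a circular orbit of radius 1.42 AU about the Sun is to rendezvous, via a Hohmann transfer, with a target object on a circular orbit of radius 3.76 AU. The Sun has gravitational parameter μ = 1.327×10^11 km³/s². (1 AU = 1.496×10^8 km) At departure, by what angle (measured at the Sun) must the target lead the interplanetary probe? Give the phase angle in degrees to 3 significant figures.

φ = 77.1°

In km: r₁ = 1.42 × 1.496×10^8 = 2.12432×10^8 km; r₂ = 3.76 × 1.496×10^8 = 5.62496×10^8 km.
Transfer-ellipse semi-major axis a_t = (r₁ + r₂)/2 = (2.12432×10^8 + 5.62496×10^8)/2 = 3.87464×10^8 km.
The half-period of the transfer ellipse is t = π√(a_t³/μ) = 6.578×10^7 s.
Target angular speed ω₂ = √(μ/r₂³) = 2.731×10^-8 rad/s.
Angle swept by the target during transfer: ω₂·t = 1.796 rad = 102.9°.
Arrival is 180° from departure on the ellipse, so φ = 180° − 102.9° = 77.1°.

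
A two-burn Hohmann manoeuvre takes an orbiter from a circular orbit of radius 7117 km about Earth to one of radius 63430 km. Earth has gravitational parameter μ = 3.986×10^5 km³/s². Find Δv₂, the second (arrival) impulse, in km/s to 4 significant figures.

Semi-major axis of the transfer orbit: a_t = (7117 + 63430)/2 = 35273.5 km.
Circular speed at r = 63430 km: v_c = √(μ/r) = 2.507 km/s.
Transfer-orbit speed at the same r (vis-viva, a = a_t): v_t = √[μ(2/r − 1/a_t)] = 1.126 km/s.
Δv₂ = |v_t − v_c| = |1.126 − 2.507| = 1.381 km/s.

Δv₂ = 1.381 km/s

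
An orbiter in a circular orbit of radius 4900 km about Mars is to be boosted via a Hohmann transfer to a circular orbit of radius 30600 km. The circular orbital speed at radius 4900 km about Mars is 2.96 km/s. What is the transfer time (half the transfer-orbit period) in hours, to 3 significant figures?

t = 9.96 hours

From the circular-orbit relation v² = μ/r at r = 4900 km: μ = v²r = (2.96)² × 4900 = 42931.8 km³/s².
Transfer-ellipse semi-major axis a_t = (r₁ + r₂)/2 = (4900 + 30600)/2 = 17750 km.
Transfer time t = π√(a_t³/μ) = π√((17750)³ / 42931.8) = 35860 s.
Converting: 35860 s ÷ 3600 s/hour = 9.96 hours.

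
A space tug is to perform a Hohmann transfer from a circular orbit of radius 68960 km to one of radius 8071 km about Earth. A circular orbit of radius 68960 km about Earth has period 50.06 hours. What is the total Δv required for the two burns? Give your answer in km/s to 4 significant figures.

From Kepler's third law T² = 4π²r³/μ at r = 68960 km, T = 50.06 hours = 50.06 × 3600 s = 1.80216×10^5 s: μ = 4π²r³/T² = 3.98625×10^5 km³/s².
Transfer-ellipse semi-major axis a_t = (r₁ + r₂)/2 = (68960 + 8071)/2 = 38515.5 km.
At r₁ the circular-orbit speed is v₁ = √(μ/r₁) = 2.4043 km/s.
On the transfer ellipse at r₁, vis-viva gives v_a = √[μ(2/r₁ − 1/a_t)] = 1.1006 km/s.
First burn Δv₁ = |v_a − v₁| = 1.304 km/s.
Circular speed at r₂: v₂ = √(μ/r₂) = 7.028 km/s.
Transfer-orbit speed at r₂: v_p = √[μ(2/r₂ − 1/a_t)] = 9.404 km/s.
Second burn Δv₂ = |v₂ − v_p| = 2.376 km/s.
Δv = Δv₁ + Δv₂ = 1.304 + 2.376 = 3.680 km/s.

Δv = 3.680 km/s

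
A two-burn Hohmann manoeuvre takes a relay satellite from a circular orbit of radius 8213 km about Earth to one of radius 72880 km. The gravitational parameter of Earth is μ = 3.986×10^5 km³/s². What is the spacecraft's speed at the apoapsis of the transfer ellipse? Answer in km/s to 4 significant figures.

The Hohmann ellipse has a_t = (r₁ + r₂)/2 = 40546.5 km.
At apoapsis, r = 72880 km.
From the vis-viva equation, v = √[μ(2/r − 1/a_t)] = 1.053 km/s.

v = 1.053 km/s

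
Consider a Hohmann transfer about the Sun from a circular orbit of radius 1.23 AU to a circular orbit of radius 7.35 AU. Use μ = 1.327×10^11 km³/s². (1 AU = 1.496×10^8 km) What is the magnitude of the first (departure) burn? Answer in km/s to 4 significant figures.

Δv₁ = 8.296 km/s

In km: r₁ = 1.23 × 1.496×10^8 = 1.84008×10^8 km; r₂ = 7.35 × 1.496×10^8 = 1.09956×10^9 km.
The Hohmann ellipse has a_t = (r₁ + r₂)/2 = 6.41784×10^8 km.
On the circular orbit at r = 1.84008×10^8 km, v_c = √(μ/r) = 26.855 km/s.
Transfer-orbit speed at the same r (vis-viva, a = a_t): v_t = √[μ(2/r − 1/a_t)] = 35.151 km/s.
Δv₁ = |v_t − v_c| = |35.151 − 26.855| = 8.296 km/s.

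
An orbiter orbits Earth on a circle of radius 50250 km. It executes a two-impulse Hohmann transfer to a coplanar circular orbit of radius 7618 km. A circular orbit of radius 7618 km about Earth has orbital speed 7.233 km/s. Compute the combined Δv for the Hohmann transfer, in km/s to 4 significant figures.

From the circular-orbit relation v² = μ/r at r = 7618 km: μ = v²r = (7.233)² × 7618 = 3.98545×10^5 km³/s².
Semi-major axis of the transfer orbit: a_t = (50250 + 7618)/2 = 28934 km.
Circular speed at r₁: v₁ = √(μ/r₁) = √(3.98545×10^5/50250) = 2.816 km/s.
Transfer-orbit speed at r₁ (v² = μ(2/r − 1/a)): v_a = √[μ(2/r₁ − 1/a_t)] = 1.445 km/s.
First burn Δv₁ = |v_a − v₁| = 1.371 km/s.
At r₂, v₂ = √(μ/r₂) = 7.233 km/s.
Transfer-orbit speed at r₂: v_p = √[μ(2/r₂ − 1/a_t)] = 9.532 km/s.
Second burn Δv₂ = |v₂ − v_p| = 2.299 km/s.
Δv = Δv₁ + Δv₂ = 1.371 + 2.299 = 3.670 km/s.

Δv = 3.670 km/s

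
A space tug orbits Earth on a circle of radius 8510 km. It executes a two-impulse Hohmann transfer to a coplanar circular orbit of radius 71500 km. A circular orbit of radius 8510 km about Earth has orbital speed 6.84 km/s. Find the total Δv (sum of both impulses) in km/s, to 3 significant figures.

Δv = 3.58 km/s

From the circular-orbit relation v² = μ/r at r = 8510 km: μ = v²r = (6.84)² × 8510 = 3.98145×10^5 km³/s².
Semi-major axis of the transfer orbit: a_t = (8510 + 71500)/2 = 40005 km.
At r₁ the circular-orbit speed is v₁ = √(μ/r₁) = 6.8400 km/s.
Transfer-orbit speed at r₁ (vis-viva): v_p = √[μ(2/r₁ − 1/a_t)] = 9.1443 km/s.
First burn Δv₁ = |v_p − v₁| = 2.3043 km/s.
At r₂, v₂ = √(μ/r₂) = 2.3598 km/s.
Transfer-orbit speed at r₂: v_a = √[μ(2/r₂ − 1/a_t)] = 1.0884 km/s.
Second burn Δv₂ = |v₂ − v_a| = 1.2714 km/s.
Δv = Δv₁ + Δv₂ = 2.3043 + 1.2714 = 3.576 km/s.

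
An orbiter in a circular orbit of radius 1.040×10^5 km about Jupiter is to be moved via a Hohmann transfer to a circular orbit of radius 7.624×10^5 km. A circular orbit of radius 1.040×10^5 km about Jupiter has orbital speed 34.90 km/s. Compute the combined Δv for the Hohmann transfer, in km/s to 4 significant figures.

From the circular-orbit relation v² = μ/r at r = 1.040×10^5 km: μ = v²r = (34.90)² × 1.040×10^5 = 1.26673×10^8 km³/s².
Semi-major axis of the transfer orbit: a_t = (1.040×10^5 + 7.624×10^5)/2 = 4.332×10^5 km.
At r₁ the circular-orbit speed is v₁ = √(μ/r₁) = 34.90 km/s.
Transfer-orbit speed at r₁ (v² = μ(2/r − 1/a)): v_p = √[μ(2/r₁ − 1/a_t)] = 46.30 km/s.
First burn Δv₁ = |v_p − v₁| = 11.40 km/s.
At r₂, v₂ = √(μ/r₂) = 12.89 km/s.
Transfer-orbit speed at r₂: v_a = √[μ(2/r₂ − 1/a_t)] = 6.316 km/s.
Second burn Δv₂ = |v₂ − v_a| = 6.574 km/s.
Δv = Δv₁ + Δv₂ = 11.40 + 6.574 = 17.97 km/s.

Δv = 17.97 km/s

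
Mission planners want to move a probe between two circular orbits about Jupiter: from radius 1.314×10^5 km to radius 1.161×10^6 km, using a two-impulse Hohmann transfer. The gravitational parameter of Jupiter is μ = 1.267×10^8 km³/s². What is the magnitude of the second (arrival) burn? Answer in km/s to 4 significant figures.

Δv₂ = 5.736 km/s

Transfer-ellipse semi-major axis a_t = (r₁ + r₂)/2 = (1.314×10^5 + 1.161×10^6)/2 = 6.462×10^5 km.
Circular speed at r = 1.161×10^6 km: v_c = √(μ/r) = 10.447 km/s.
Vis-viva on the transfer ellipse at r = 1.161×10^6 km gives v_t = √[μ(2/r − 1/a_t)] = 4.7107 km/s.
Δv₂ = |v_t − v_c| = |4.7107 − 10.447| = 5.736 km/s.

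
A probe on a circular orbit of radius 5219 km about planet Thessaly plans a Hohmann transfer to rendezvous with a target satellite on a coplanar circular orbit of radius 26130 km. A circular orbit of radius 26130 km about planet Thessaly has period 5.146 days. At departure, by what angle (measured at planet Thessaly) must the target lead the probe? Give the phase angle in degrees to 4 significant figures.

From Kepler's third law T² = 4π²r³/μ at r = 26130 km, T = 5.146 days = 5.146 × 86400 s = 4.446144×10^5 s: μ = 4π²r³/T² = 3562.96 km³/s².
Semi-major axis of the transfer orbit: a_t = (5219 + 26130)/2 = 15674.5 km.
The half-period of the transfer ellipse is t = π√(a_t³/μ) = 1.033×10^5 s.
The target's mean motion on its circular orbit is ω₂ = √(μ/r₂³) = 1.413×10^-5 rad/s.
Angle swept by the target during transfer: ω₂·t = 1.4596 rad = 83.63°.
Arrival is 180° from departure on the ellipse, so φ = 180° − 83.63° = 96.37°.

φ = 96.37°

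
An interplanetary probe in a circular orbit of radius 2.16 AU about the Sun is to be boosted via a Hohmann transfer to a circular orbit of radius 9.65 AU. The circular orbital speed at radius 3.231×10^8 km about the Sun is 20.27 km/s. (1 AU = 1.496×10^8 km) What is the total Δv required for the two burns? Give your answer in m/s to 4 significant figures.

Δv = 9432 m/s

From the circular-orbit relation v² = μ/r at r = 3.231×10^8 km: μ = v²r = (20.27)² × 3.231×10^8 = 1.32753×10^11 km³/s².
In km: r₁ = 2.16 × 1.496×10^8 = 3.23136×10^8 km; r₂ = 9.65 × 1.496×10^8 = 1.44364×10^9 km.
The Hohmann ellipse has a_t = (r₁ + r₂)/2 = 8.83388×10^8 km.
Circular speed at r₁: v₁ = √(μ/r₁) = √(1.32753×10^11/3.23136×10^8) = 20.269 km/s.
On the transfer ellipse at r₁, v² = μ(2/r − 1/a) gives v_p = √[μ(2/r₁ − 1/a_t)] = 25.911 km/s.
First burn Δv₁ = |v_p − v₁| = 5.642 km/s.
Circular speed at r₂: v₂ = √(μ/r₂) = 9.5894 km/s.
Transfer-orbit speed at r₂: v_a = √[μ(2/r₂ − 1/a_t)] = 5.7998 km/s.
Second burn Δv₂ = |v₂ − v_a| = 3.790 km/s.
Total Δv = Δv₁ + Δv₂ = 9.432 km/s.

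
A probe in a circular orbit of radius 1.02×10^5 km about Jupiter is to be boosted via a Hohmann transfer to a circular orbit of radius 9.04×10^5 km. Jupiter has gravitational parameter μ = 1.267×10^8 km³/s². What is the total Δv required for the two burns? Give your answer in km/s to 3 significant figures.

Δv = 18.5 km/s

The Hohmann ellipse has a_t = (r₁ + r₂)/2 = 5.030×10^5 km.
At r₁ the circular-orbit speed is v₁ = √(μ/r₁) = 35.2442 km/s.
Transfer-orbit speed at r₁ (vis-viva equation): v_p = √[μ(2/r₁ − 1/a_t)] = 47.2485 km/s.
First burn Δv₁ = |v_p − v₁| = 12.00 km/s.
Circular speed at r₂: v₂ = √(μ/r₂) = 11.839 km/s.
Transfer-orbit speed at r₂: v_a = √[μ(2/r₂ − 1/a_t)] = 5.3311 km/s.
Second burn Δv₂ = |v₂ − v_a| = 6.508 km/s.
Δv = Δv₁ + Δv₂ = 12.00 + 6.508 = 18.51 km/s.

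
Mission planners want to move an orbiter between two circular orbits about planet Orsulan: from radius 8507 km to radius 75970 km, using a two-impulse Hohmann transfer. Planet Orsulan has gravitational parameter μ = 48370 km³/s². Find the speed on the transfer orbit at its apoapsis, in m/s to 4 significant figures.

v = 358.1 m/s

Semi-major axis of the transfer orbit: a_t = (8507 + 75970)/2 = 42238.5 km.
The apoapsis of the transfer ellipse is at r = 75970 km.
Vis-viva: v = √[μ(2/r − 1/a_t)] = √[48370 × (2/75970 − 1/42238.5)] = 0.3581 km/s.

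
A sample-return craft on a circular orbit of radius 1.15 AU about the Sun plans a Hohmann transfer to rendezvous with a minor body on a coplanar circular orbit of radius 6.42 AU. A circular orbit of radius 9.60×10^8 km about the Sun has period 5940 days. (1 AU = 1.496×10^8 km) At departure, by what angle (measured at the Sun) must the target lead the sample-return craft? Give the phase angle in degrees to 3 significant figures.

φ = 98.5°

From Kepler's third law T² = 4π²r³/μ at r = 9.60×10^8 km, T = 5940 days = 5940 × 86400 s = 5.13216×10^8 s: μ = 4π²r³/T² = 1.32609×10^11 km³/s².
In km: r₁ = 1.15 × 1.496×10^8 = 1.7204×10^8 km; r₂ = 6.42 × 1.496×10^8 = 9.60432×10^8 km.
Semi-major axis of the transfer orbit: a_t = (1.7204×10^8 + 9.60432×10^8)/2 = 5.66236×10^8 km.
Transfer time t = π√(a_t³/μ) = 1.16241×10^8 s.
Target angular speed ω₂ = √(μ/r₂³) = 1.22345×10^-8 rad/s.
Angle swept by the target during transfer: ω₂·t = 1.42215 rad = 81.48°.
Arrival is 180° from departure on the ellipse, so φ = 180° − 81.48° = 98.5°.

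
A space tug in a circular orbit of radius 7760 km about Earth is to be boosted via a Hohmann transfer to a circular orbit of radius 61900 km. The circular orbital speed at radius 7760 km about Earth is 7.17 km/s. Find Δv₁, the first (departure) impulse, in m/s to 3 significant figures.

From the circular-orbit relation v² = μ/r at r = 7760 km: μ = v²r = (7.17)² × 7760 = 3.98933×10^5 km³/s².
The Hohmann ellipse has a_t = (r₁ + r₂)/2 = 34830 km.
Circular speed at r = 7760 km: v_c = √(μ/r) = 7.170 km/s.
Transfer-orbit speed at the same r (vis-viva, a = a_t): v_t = √[μ(2/r − 1/a_t)] = 9.558 km/s.
Δv₁ = |v_t − v_c| = |9.558 − 7.170| = 2.388 km/s.

Δv₁ = 2390 m/s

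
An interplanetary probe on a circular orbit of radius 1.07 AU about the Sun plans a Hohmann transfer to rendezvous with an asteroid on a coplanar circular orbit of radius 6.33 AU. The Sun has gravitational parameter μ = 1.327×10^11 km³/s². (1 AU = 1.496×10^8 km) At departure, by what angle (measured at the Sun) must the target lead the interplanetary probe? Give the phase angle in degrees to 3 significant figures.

In km: r₁ = 1.07 × 1.496×10^8 = 1.60072×10^8 km; r₂ = 6.33 × 1.496×10^8 = 9.46968×10^8 km.
Semi-major axis of the transfer orbit: a_t = (1.60072×10^8 + 9.46968×10^8)/2 = 5.5352×10^8 km.
Transfer time t = π√(a_t³/μ) = 1.123×10^8 s.
Target angular speed ω₂ = √(μ/r₂³) = 1.250×10^-8 rad/s.
Angle swept by the target during transfer: ω₂·t = 1.404 rad = 80.44°.
Arrival is 180° from departure on the ellipse, so φ = 180° − 80.44° = 99.6°.

φ = 99.6°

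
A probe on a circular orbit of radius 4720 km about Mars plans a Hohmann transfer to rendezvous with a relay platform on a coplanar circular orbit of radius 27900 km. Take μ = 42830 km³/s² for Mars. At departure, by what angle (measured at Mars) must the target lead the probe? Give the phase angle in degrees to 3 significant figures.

φ = 99.5°

Transfer-ellipse semi-major axis a_t = (r₁ + r₂)/2 = (4720 + 27900)/2 = 16310 km.
The half-period of the transfer ellipse is t = π√(a_t³/μ) = 31619.6 s.
Target angular speed ω₂ = √(μ/r₂³) = 4.44087×10^-5 rad/s.
Angle swept by the target during transfer: ω₂·t = 1.40419 rad = 80.454°.
Arrival is 180° from departure on the ellipse, so φ = 180° − 80.454° = 99.5°.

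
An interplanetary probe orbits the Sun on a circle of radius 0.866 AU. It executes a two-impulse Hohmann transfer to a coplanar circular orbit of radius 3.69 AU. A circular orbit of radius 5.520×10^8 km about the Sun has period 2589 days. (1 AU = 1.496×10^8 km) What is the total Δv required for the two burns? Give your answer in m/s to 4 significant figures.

From Kepler's third law T² = 4π²r³/μ at r = 5.520×10^8 km, T = 2589 days = 2589 × 86400 s = 2.236896×10^8 s: μ = 4π²r³/T² = 1.32704×10^11 km³/s².
In km: r₁ = 0.866 × 1.496×10^8 = 1.295536×10^8 km; r₂ = 3.69 × 1.496×10^8 = 5.52024×10^8 km.
The Hohmann ellipse has a_t = (r₁ + r₂)/2 = 3.407888×10^8 km.
Circular speed at r₁: v₁ = √(μ/r₁) = √(1.32704×10^11/1.295536×10^8) = 32.005 km/s.
On the transfer ellipse at r₁, vis-viva equation gives v_p = √[μ(2/r₁ − 1/a_t)] = 40.734 km/s.
First burn Δv₁ = |v_p − v₁| = 8.729 km/s.
Circular speed at r₂: v₂ = √(μ/r₂) = 15.505 km/s.
Transfer-orbit speed at r₂: v_a = √[μ(2/r₂ − 1/a_t)] = 9.5597 km/s.
Second burn Δv₂ = |v₂ − v_a| = 5.945 km/s.
Δv = Δv₁ + Δv₂ = 8.729 + 5.945 = 14.67 km/s.

Δv = 14670 m/s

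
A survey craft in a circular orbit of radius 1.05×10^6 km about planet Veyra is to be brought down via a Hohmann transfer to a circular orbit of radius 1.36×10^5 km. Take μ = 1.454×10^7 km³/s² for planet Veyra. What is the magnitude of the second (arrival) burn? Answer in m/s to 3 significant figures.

Transfer-ellipse semi-major axis a_t = (r₁ + r₂)/2 = (1.050×10^6 + 1.360×10^5)/2 = 5.930×10^5 km.
On the circular orbit at r = 1.360×10^5 km, v_c = √(μ/r) = 10.340 km/s.
Transfer-orbit speed at the same r (vis-viva, a = a_t): v_t = √[μ(2/r − 1/a_t)] = 13.759 km/s.
Δv₂ = |v_t − v_c| = |13.759 − 10.340| = 3.419 km/s.

Δv₂ = 3420 m/s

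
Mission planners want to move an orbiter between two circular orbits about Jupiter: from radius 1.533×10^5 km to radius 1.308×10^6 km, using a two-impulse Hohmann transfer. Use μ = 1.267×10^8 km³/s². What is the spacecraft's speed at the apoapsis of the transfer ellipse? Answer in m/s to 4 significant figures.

The Hohmann ellipse has a_t = (r₁ + r₂)/2 = 7.3065×10^5 km.
At apoapsis, r = 1.308×10^6 km.
Applying v² = μ(2/r − 1/a_t): v = 4.508 km/s.

v = 4508 m/s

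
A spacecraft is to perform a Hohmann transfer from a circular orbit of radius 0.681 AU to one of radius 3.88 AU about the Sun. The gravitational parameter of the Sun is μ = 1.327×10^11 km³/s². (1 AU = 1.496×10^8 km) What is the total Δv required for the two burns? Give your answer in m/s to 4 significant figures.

In km: r₁ = 0.681 × 1.496×10^8 = 1.018776×10^8 km; r₂ = 3.88 × 1.496×10^8 = 5.80448×10^8 km.
Transfer-ellipse semi-major axis a_t = (r₁ + r₂)/2 = (1.018776×10^8 + 5.80448×10^8)/2 = 3.411628×10^8 km.
At r₁ the circular-orbit speed is v₁ = √(μ/r₁) = 36.0908 km/s.
On the transfer ellipse at r₁, vis-viva gives v_p = √[μ(2/r₁ − 1/a_t)] = 47.0757 km/s.
First burn Δv₁ = |v_p − v₁| = 10.98 km/s.
At r₂, v₂ = √(μ/r₂) = 15.1201 km/s.
Transfer-orbit speed at r₂: v_a = √[μ(2/r₂ − 1/a_t)] = 8.26252 km/s.
Second burn Δv₂ = |v₂ − v_a| = 6.858 km/s.
Total Δv = Δv₁ + Δv₂ = 17.84 km/s.

Δv = 17840 m/s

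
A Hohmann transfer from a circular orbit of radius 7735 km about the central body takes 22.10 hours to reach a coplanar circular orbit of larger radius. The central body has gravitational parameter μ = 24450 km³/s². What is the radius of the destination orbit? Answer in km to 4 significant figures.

Transfer time t = 22.10 hours = 79560 s, and t = π√(a_t³/μ).
So a_t = (μ t²/π²)^(1/3) = (24450 × (79560)² / π²)^(1/3) = 25029.7 km.
Since a_t = (r₁ + r₂)/2, r₂ = 2a_t − r₁ = 2×25029.7 − 7735 = 42324.4 km.

r₂ = 42320 km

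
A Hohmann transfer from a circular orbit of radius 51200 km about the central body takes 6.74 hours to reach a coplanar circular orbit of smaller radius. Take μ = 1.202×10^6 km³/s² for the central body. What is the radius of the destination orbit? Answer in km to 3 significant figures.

r₂ = 31900 km

Transfer time t = 6.74 hours = 24264 s, and t = π√(a_t³/μ).
So a_t = (μ t²/π²)^(1/3) = (1.202×10^6 × (24264)² / π²)^(1/3) = 41544 km.
Since a_t = (r₁ + r₂)/2, r₂ = 2a_t − r₁ = 2×41544 − 51200 = 31888 km.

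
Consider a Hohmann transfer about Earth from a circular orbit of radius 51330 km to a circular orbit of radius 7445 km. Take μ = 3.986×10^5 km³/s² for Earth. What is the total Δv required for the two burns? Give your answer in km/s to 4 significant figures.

The Hohmann ellipse has a_t = (r₁ + r₂)/2 = 29387.5 km.
Circular speed at r₁: v₁ = √(μ/r₁) = √(3.986×10^5/51330) = 2.787 km/s.
On the transfer ellipse at r₁, vis-viva gives v_a = √[μ(2/r₁ − 1/a_t)] = 1.403 km/s.
First burn Δv₁ = |v_a − v₁| = 1.384 km/s.
Circular speed at r₂: v₂ = √(μ/r₂) = 7.317 km/s.
Transfer-orbit speed at r₂: v_p = √[μ(2/r₂ − 1/a_t)] = 9.670 km/s.
Second burn Δv₂ = |v₂ − v_p| = 2.353 km/s.
Total Δv = Δv₁ + Δv₂ = 3.737 km/s.

Δv = 3.737 km/s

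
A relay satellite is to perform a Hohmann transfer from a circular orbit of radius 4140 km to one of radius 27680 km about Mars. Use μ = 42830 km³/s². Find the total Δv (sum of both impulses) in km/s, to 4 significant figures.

Semi-major axis of the transfer orbit: a_t = (4140 + 27680)/2 = 15910 km.
Circular speed at r₁: v₁ = √(μ/r₁) = √(42830/4140) = 3.216 km/s.
Transfer-orbit speed at r₁ (v² = μ(2/r − 1/a)): v_p = √[μ(2/r₁ − 1/a_t)] = 4.242 km/s.
First burn Δv₁ = |v_p − v₁| = 1.026 km/s.
At r₂, v₂ = √(μ/r₂) = 1.2439 km/s.
Transfer-orbit speed at r₂: v_a = √[μ(2/r₂ − 1/a_t)] = 0.63454 km/s.
Second burn Δv₂ = |v₂ − v_a| = 0.6094 km/s.
Δv = Δv₁ + Δv₂ = 1.026 + 0.6094 = 1.635 km/s.

Δv = 1.635 km/s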